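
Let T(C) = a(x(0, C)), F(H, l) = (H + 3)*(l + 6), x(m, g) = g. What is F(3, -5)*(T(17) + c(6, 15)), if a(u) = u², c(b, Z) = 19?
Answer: 1848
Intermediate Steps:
F(H, l) = (3 + H)*(6 + l)
T(C) = C²
F(3, -5)*(T(17) + c(6, 15)) = (18 + 3*(-5) + 6*3 + 3*(-5))*(17² + 19) = (18 - 15 + 18 - 15)*(289 + 19) = 6*308 = 1848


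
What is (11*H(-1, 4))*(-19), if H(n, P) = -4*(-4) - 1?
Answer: -3135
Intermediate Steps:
H(n, P) = 15 (H(n, P) = 16 - 1 = 15)
(11*H(-1, 4))*(-19) = (11*15)*(-19) = 165*(-19) = -3135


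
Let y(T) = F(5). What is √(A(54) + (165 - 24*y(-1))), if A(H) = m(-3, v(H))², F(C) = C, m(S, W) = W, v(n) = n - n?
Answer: 3*√5 ≈ 6.7082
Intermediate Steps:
v(n) = 0
y(T) = 5
A(H) = 0 (A(H) = 0² = 0)
√(A(54) + (165 - 24*y(-1))) = √(0 + (165 - 24*5)) = √(0 + (165 - 120)) = √(0 + 45) = √45 = 3*√5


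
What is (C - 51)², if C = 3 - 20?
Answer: 4624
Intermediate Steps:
C = -17
(C - 51)² = (-17 - 51)² = (-68)² = 4624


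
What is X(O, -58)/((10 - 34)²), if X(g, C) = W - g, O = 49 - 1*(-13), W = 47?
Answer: -5/192 ≈ -0.026042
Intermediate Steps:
O = 62 (O = 49 + 13 = 62)
X(g, C) = 47 - g
X(O, -58)/((10 - 34)²) = (47 - 1*62)/((10 - 34)²) = (47 - 62)/((-24)²) = -15/576 = -15*1/576 = -5/192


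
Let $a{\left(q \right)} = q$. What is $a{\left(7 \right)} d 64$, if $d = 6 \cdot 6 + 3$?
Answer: $17472$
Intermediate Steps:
$d = 39$ ($d = 36 + 3 = 39$)
$a{\left(7 \right)} d 64 = 7 \cdot 39 \cdot 64 = 273 \cdot 64 = 17472$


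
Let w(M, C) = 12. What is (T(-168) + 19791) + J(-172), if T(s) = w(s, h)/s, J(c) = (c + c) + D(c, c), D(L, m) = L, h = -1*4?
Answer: 269849/14 ≈ 19275.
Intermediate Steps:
h = -4
J(c) = 3*c (J(c) = (c + c) + c = 2*c + c = 3*c)
T(s) = 12/s
(T(-168) + 19791) + J(-172) = (12/(-168) + 19791) + 3*(-172) = (12*(-1/168) + 19791) - 516 = (-1/14 + 19791) - 516 = 277073/14 - 516 = 269849/14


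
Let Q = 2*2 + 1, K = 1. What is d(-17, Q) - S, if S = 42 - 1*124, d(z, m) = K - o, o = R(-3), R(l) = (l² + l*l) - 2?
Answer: 67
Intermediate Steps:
R(l) = -2 + 2*l² (R(l) = (l² + l²) - 2 = 2*l² - 2 = -2 + 2*l²)
o = 16 (o = -2 + 2*(-3)² = -2 + 2*9 = -2 + 18 = 16)
Q = 5 (Q = 4 + 1 = 5)
d(z, m) = -15 (d(z, m) = 1 - 1*16 = 1 - 16 = -15)
S = -82 (S = 42 - 124 = -82)
d(-17, Q) - S = -15 - 1*(-82) = -15 + 82 = 67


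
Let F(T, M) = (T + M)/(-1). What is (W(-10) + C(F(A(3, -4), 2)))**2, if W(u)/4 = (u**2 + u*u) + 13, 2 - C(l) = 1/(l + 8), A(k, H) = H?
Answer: 72914521/100 ≈ 7.2915e+5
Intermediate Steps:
F(T, M) = -M - T (F(T, M) = (M + T)*(-1) = -M - T)
C(l) = 2 - 1/(8 + l) (C(l) = 2 - 1/(l + 8) = 2 - 1/(8 + l))
W(u) = 52 + 8*u**2 (W(u) = 4*((u**2 + u*u) + 13) = 4*((u**2 + u**2) + 13) = 4*(2*u**2 + 13) = 4*(13 + 2*u**2) = 52 + 8*u**2)
(W(-10) + C(F(A(3, -4), 2)))**2 = ((52 + 8*(-10)**2) + (15 + 2*(-1*2 - 1*(-4)))/(8 + (-1*2 - 1*(-4))))**2 = ((52 + 8*100) + (15 + 2*(-2 + 4))/(8 + (-2 + 4)))**2 = ((52 + 800) + (15 + 2*2)/(8 + 2))**2 = (852 + (15 + 4)/10)**2 = (852 + (1/10)*19)**2 = (852 + 19/10)**2 = (8539/10)**2 = 72914521/100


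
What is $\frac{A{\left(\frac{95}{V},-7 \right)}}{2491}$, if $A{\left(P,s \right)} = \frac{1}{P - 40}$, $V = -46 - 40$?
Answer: $- \frac{86}{8805685} \approx -9.7664 \cdot 10^{-6}$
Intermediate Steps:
$V = -86$
$A{\left(P,s \right)} = \frac{1}{-40 + P}$
$\frac{A{\left(\frac{95}{V},-7 \right)}}{2491} = \frac{1}{\left(-40 + \frac{95}{-86}\right) 2491} = \frac{1}{-40 + 95 \left(- \frac{1}{86}\right)} \frac{1}{2491} = \frac{1}{-40 - \frac{95}{86}} \cdot \frac{1}{2491} = \frac{1}{- \frac{3535}{86}} \cdot \frac{1}{2491} = \left(- \frac{86}{3535}\right) \frac{1}{2491} = - \frac{86}{8805685}$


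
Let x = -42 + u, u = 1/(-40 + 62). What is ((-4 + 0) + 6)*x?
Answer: -923/11 ≈ -83.909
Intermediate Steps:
u = 1/22 ≈ 0.045455
x = -923/22 (x = -42 + 1/22 = -923/22 ≈ -41.955)
((-4 + 0) + 6)*x = ((-4 + 0) + 6)*(-923/22) = (-4 + 6)*(-923/22) = 2*(-923/22) = -923/11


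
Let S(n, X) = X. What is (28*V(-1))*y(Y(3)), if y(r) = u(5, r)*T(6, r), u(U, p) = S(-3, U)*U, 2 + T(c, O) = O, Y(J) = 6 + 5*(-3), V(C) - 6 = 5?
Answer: -84700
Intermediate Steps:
V(C) = 11 (V(C) = 6 + 5 = 11)
Y(J) = -9 (Y(J) = 6 - 15 = -9)
T(c, O) = -2 + O
u(U, p) = U² (u(U, p) = U*U = U²)
y(r) = -50 + 25*r (y(r) = 5²*(-2 + r) = 25*(-2 + r) = -50 + 25*r)
(28*V(-1))*y(Y(3)) = (28*11)*(-50 + 25*(-9)) = 308*(-50 - 225) = 308*(-275) = -84700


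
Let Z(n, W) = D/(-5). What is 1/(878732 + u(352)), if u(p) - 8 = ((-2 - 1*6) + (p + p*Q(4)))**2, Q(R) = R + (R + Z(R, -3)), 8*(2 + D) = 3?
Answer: 25/290010884 ≈ 8.6204e-8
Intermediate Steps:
D = -13/8 (D = -2 + (1/8)*3 = -2 + 3/8 = -13/8 ≈ -1.6250)
Z(n, W) = 13/40 (Z(n, W) = -13/8/(-5) = -13/8*(-1/5) = 13/40)
Q(R) = 13/40 + 2*R (Q(R) = R + (R + 13/40) = R + (13/40 + R) = 13/40 + 2*R)
u(p) = 8 + (-8 + 373*p/40)**2 (u(p) = 8 + ((-2 - 1*6) + (p + p*(13/40 + 2*4)))**2 = 8 + ((-2 - 6) + (p + p*(13/40 + 8)))**2 = 8 + (-8 + (p + p*(333/40)))**2 = 8 + (-8 + (p + 333*p/40))**2 = 8 + (-8 + 373*p/40)**2)
1/(878732 + u(352)) = 1/(878732 + (8 + (-320 + 373*352)**2/1600)) = 1/(878732 + (8 + (-320 + 131296)**2/1600)) = 1/(878732 + (8 + (1/1600)*130976**2)) = 1/(878732 + (8 + (1/1600)*17154712576)) = 1/(878732 + (8 + 268042384/25)) = 1/(878732 + 268042584/25) = 1/(290010884/25) = 25/290010884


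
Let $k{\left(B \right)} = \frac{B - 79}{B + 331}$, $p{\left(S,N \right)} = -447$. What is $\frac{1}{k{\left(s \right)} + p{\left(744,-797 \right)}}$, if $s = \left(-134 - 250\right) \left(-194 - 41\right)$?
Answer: $- \frac{90571}{40395076} \approx -0.0022421$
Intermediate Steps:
$s = 90240$ ($s = \left(-384\right) \left(-235\right) = 90240$)
$k{\left(B \right)} = \frac{-79 + B}{331 + B}$ ($k{\left(B \right)} = \frac{B + \left(-255 + 176\right)}{331 + B} = \frac{B - 79}{331 + B} = \frac{-79 + B}{331 + B}$)
$\frac{1}{k{\left(s \right)} + p{\left(744,-797 \right)}} = \frac{1}{\frac{-79 + 90240}{331 + 90240} - 447} = \frac{1}{\frac{1}{90571} \cdot 90161 - 447} = \frac{1}{\frac{90161}{90571} - 447} = \frac{1}{- \frac{40395076}{90571}} = - \frac{90571}{40395076}$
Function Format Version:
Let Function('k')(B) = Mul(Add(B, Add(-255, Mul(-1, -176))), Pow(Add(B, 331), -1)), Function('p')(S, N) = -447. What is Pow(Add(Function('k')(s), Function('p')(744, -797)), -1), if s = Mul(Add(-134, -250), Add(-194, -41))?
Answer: Rational(-90571, 40395076) ≈ -0.0022421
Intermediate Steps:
s = 90240 (s = Mul(-384, -235) = 90240)
Function('k')(B) = Mul(Pow(Add(331, B), -1), Add(-79, B)) (Function('k')(B) = Mul(Add(B, Add(-255, 176)), Pow(Add(331, B), -1)) = Mul(Add(B, -79), Pow(Add(331, B), -1)) = Mul(Add(-79, B), Pow(Add(331, B), -1)) = Mul(Pow(Add(331, B), -1), Add(-79, B)))
Pow(Add(Function('k')(s), Function('p')(744, -797)), -1) = Pow(Add(Mul(Pow(Add(331, 90240), -1), Add(-79, 90240)), -447), -1) = Pow(Add(Mul(Pow(90571, -1), 90161), -447), -1) = Pow(Add(Mul(Rational(1, 90571), 90161), -447), -1) = Pow(Add(Rational(90161, 90571), -447), -1) = Pow(Rational(-40395076, 90571), -1) = Rational(-90571, 40395076)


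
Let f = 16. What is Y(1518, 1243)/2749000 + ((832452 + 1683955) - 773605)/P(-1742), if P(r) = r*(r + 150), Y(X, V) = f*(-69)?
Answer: 299243813409/476481421000 ≈ 0.62803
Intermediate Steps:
Y(X, V) = -1104 (Y(X, V) = 16*(-69) = -1104)
P(r) = r*(150 + r)
Y(1518, 1243)/2749000 + ((832452 + 1683955) - 773605)/P(-1742) = -1104/2749000 + ((832452 + 1683955) - 773605)/((-1742*(150 - 1742))) = -1104*1/2749000 + (2516407 - 773605)/((-1742*(-1592))) = -138/343625 + 1742802/2773264 = -138/343625 + 1742802*(1/2773264) = -138/343625 + 871401/1386632 = 299243813409/476481421000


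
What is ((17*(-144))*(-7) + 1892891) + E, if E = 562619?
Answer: 2472646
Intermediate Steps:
((17*(-144))*(-7) + 1892891) + E = ((17*(-144))*(-7) + 1892891) + 562619 = (-2448*(-7) + 1892891) + 562619 = (17136 + 1892891) + 562619 = 1910027 + 562619 = 2472646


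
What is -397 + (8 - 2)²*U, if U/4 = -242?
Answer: -35245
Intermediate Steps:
U = -968 (U = 4*(-242) = -968)
-397 + (8 - 2)²*U = -397 + (8 - 2)²*(-968) = -397 + 6²*(-968) = -397 + 36*(-968) = -397 - 34848 = -35245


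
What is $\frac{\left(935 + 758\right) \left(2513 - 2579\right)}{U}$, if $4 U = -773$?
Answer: $\frac{446952}{773} \approx 578.2$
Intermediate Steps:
$U = - \frac{773}{4}$ ($U = \frac{1}{4} \left(-773\right) = - \frac{773}{4} \approx -193.25$)
$\frac{\left(935 + 758\right) \left(2513 - 2579\right)}{U} = \frac{\left(935 + 758\right) \left(2513 - 2579\right)}{- \frac{773}{4}} = 1693 \left(-66\right) \left(- \frac{4}{773}\right) = \left(-111738\right) \left(- \frac{4}{773}\right) = \frac{446952}{773}$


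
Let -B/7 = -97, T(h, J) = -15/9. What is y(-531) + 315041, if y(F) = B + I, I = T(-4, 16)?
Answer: 947155/3 ≈ 3.1572e+5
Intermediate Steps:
T(h, J) = -5/3 (T(h, J) = -15*⅑ = -5/3)
B = 679 (B = -7*(-97) = 679)
I = -5/3 ≈ -1.6667
y(F) = 2032/3 (y(F) = 679 - 5/3 = 2032/3)
y(-531) + 315041 = 2032/3 + 315041 = 947155/3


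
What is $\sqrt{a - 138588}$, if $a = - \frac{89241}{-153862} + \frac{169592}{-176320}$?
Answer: $\frac{i \sqrt{328087414230267890}}{1538620} \approx 372.27 i$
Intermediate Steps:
$a = - \frac{1174999}{3077240}$ ($a = \left(-89241\right) \left(- \frac{1}{153862}\right) + 169592 \left(- \frac{1}{176320}\right) = \frac{89241}{153862} - \frac{731}{760} = - \frac{1174999}{3077240} \approx -0.38184$)
$\sqrt{a - 138588} = \sqrt{- \frac{1174999}{3077240} - 138588} = \sqrt{- \frac{426469712119}{3077240}} = \frac{i \sqrt{328087414230267890}}{1538620}$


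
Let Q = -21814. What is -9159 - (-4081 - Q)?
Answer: -26892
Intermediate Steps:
-9159 - (-4081 - Q) = -9159 - (-4081 - 1*(-21814)) = -9159 - (-4081 + 21814) = -9159 - 1*17733 = -9159 - 17733 = -26892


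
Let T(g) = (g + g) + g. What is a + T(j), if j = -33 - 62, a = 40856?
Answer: 40571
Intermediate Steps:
j = -95
T(g) = 3*g (T(g) = 2*g + g = 3*g)
a + T(j) = 40856 + 3*(-95) = 40856 - 285 = 40571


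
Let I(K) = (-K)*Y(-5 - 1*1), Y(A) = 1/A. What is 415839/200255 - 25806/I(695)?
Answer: -1228707003/5567089 ≈ -220.71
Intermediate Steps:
Y(A) = 1/A
I(K) = K/6 (I(K) = (-K)/(-5 - 1*1) = (-K)/(-5 - 1) = -K/(-6) = -K*(-⅙) = K/6)
415839/200255 - 25806/I(695) = 415839/200255 - 25806/((⅙)*695) = 415839*(1/200255) - 25806/695/6 = 415839/200255 - 25806*6/695 = 415839/200255 - 154836/695 = -1228707003/5567089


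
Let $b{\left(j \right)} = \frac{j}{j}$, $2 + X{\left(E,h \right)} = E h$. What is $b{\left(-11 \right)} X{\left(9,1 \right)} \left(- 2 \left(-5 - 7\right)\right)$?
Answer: $168$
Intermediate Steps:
$X{\left(E,h \right)} = -2 + E h$
$b{\left(j \right)} = 1$
$b{\left(-11 \right)} X{\left(9,1 \right)} \left(- 2 \left(-5 - 7\right)\right) = 1 \left(-2 + 9 \cdot 1\right) \left(- 2 \left(-5 - 7\right)\right) = 1 \left(-2 + 9\right) \left(\left(-2\right) \left(-12\right)\right) = 1 \cdot 7 \cdot 24 = 7 \cdot 24 = 168$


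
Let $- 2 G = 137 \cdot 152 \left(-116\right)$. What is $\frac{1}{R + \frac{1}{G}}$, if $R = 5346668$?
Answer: $\frac{1207792}{6457662837057} \approx 1.8703 \cdot 10^{-7}$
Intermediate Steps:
$G = 1207792$ ($G = - \frac{137 \cdot 152 \left(-116\right)}{2} = - \frac{20824 \left(-116\right)}{2} = \left(- \frac{1}{2}\right) \left(-2415584\right) = 1207792$)
$\frac{1}{R + \frac{1}{G}} = \frac{1}{5346668 + \frac{1}{1207792}} = \frac{1}{\frac{6457662837057}{1207792}} = \frac{1207792}{6457662837057}$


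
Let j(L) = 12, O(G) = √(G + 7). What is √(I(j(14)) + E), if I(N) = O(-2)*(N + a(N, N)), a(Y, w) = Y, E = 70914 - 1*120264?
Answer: √(-49350 + 24*√5) ≈ 222.03*I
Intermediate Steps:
O(G) = √(7 + G)
E = -49350 (E = 70914 - 120264 = -49350)
I(N) = 2*N*√5 (I(N) = √(7 - 2)*(N + N) = √5*(2*N) = 2*N*√5)
√(I(j(14)) + E) = √(2*12*√5 - 49350) = √(24*√5 - 49350) = √(-49350 + 24*√5)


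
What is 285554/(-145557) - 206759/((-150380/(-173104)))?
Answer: -1302411465866218/5472215415 ≈ -2.3800e+5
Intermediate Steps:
285554/(-145557) - 206759/((-150380/(-173104))) = 285554*(-1/145557) - 206759/((-150380*(-1/173104))) = -285554/145557 - 206759/37595/43276 = -285554/145557 - 206759*43276/37595 = -285554/145557 - 8947702484/37595 = -1302411465866218/5472215415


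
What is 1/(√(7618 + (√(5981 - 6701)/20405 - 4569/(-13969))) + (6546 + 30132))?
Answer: 285037445/(10454603407710 + √285037445*√(2171508486455 + 167628*I*√5)) ≈ 2.72e-5 - 5.5731e-15*I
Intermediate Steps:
1/(√(7618 + (√(5981 - 6701)/20405 - 4569/(-13969))) + (6546 + 30132)) = 1/(√(7618 + (√(-720)*(1/20405) - 4569*(-1/13969))) + 36678) = 1/(√(7618 + ((12*I*√5)*(1/20405) + 4569/13969)) + 36678) = 1/(√(7618 + (12*I*√5/20405 + 4569/13969)) + 36678) = 1/(√(7618 + (4569/13969 + 12*I*√5/20405)) + 36678) = 1/(√(106420411/13969 + 12*I*√5/20405) + 36678) = 1/(36678 + √(106420411/13969 + 12*I*√5/20405))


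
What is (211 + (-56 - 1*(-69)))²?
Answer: 50176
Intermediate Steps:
(211 + (-56 - 1*(-69)))² = (211 + (-56 + 69))² = (211 + 13)² = 224² = 50176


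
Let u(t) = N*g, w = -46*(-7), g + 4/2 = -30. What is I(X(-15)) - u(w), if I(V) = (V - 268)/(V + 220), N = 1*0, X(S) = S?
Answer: -283/205 ≈ -1.3805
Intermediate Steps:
g = -32 (g = -2 - 30 = -32)
N = 0
I(V) = (-268 + V)/(220 + V)
w = 322
u(t) = 0 (u(t) = 0*(-32) = 0)
I(X(-15)) - u(w) = (-268 - 15)/(220 - 15) - 1*0 = -283/205 + 0 = -283/205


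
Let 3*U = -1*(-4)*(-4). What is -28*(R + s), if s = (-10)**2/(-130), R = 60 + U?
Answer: -58856/39 ≈ -1509.1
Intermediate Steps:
U = -16/3 (U = (-1*(-4)*(-4))/3 = (4*(-4))/3 = (1/3)*(-16) = -16/3 ≈ -5.3333)
R = 164/3 (R = 60 - 16/3 = 164/3 ≈ 54.667)
s = -10/13 (s = 100*(-1/130) = -10/13 ≈ -0.76923)
-28*(R + s) = -28*(164/3 - 10/13) = -28*2102/39 = -58856/39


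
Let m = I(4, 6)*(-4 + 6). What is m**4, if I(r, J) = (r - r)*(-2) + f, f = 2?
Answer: 256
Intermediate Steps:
I(r, J) = 2 (I(r, J) = (r - r)*(-2) + 2 = 0*(-2) + 2 = 0 + 2 = 2)
m = 4 (m = 2*(-4 + 6) = 2*2 = 4)
m**4 = 4**4 = 256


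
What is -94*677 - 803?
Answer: -64441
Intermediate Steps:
-94*677 - 803 = -63638 - 803 = -64441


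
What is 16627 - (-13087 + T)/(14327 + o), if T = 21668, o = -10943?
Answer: 56257187/3384 ≈ 16624.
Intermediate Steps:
16627 - (-13087 + T)/(14327 + o) = 16627 - (-13087 + 21668)/(14327 - 10943) = 16627 - 8581/3384 = 56257187/3384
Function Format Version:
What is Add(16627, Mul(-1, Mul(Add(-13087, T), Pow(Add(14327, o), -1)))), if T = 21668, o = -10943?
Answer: Rational(56257187, 3384) ≈ 16624.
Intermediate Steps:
Add(16627, Mul(-1, Mul(Add(-13087, T), Pow(Add(14327, o), -1)))) = Add(16627, Mul(-1, Mul(Add(-13087, 21668), Pow(Add(14327, -10943), -1)))) = Add(16627, Mul(-1, Mul(8581, Pow(3384, -1)))) = Add(16627, Mul(-1, Mul(8581, Rational(1, 3384)))) = Add(16627, Mul(-1, Rational(8581, 3384))) = Add(16627, Rational(-8581, 3384)) = Rational(56257187, 3384)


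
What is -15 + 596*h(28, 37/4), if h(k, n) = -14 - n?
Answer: -13872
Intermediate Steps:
-15 + 596*h(28, 37/4) = -15 + 596*(-14 - 37/4) = -15 + 596*(-93/4) = -15 - 13857 = -13872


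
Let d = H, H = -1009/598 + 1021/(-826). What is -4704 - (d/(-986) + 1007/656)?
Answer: -187923583757965/39936683696 ≈ -4705.5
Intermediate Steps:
H = -360998/123487 (H = -1009*1/598 + 1021*(-1/826) = -1009/598 - 1021/826 = -360998/123487 ≈ -2.9234)
d = -360998/123487 ≈ -2.9234
-4704 - (d/(-986) + 1007/656) = -4704 - (-360998/123487/(-986) + 1007/656) = -4704 - (-360998/123487*(-1/986) + 1007*(1/656)) = -4704 - (180499/60879091 + 1007/656) = -4704 - 1*61423651981/39936683696 = -4704 - 61423651981/39936683696 = -187923583757965/39936683696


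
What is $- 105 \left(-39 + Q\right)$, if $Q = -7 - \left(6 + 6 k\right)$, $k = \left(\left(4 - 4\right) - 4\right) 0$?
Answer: $5460$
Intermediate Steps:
$k = 0$ ($k = \left(\left(4 - 4\right) - 4\right) 0 = \left(0 - 4\right) 0 = \left(-4\right) 0 = 0$)
$Q = -13$ ($Q = -7 - \left(6 + 6 \cdot 0\right) = -7 - \left(6 + 0\right) = -7 - 6 = -13$)
$- 105 \left(-39 + Q\right) = - 105 \left(-39 - 13\right) = \left(-105\right) \left(-52\right) = 5460$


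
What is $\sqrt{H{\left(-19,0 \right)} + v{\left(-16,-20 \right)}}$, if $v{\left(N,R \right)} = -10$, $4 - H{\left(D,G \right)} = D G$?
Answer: $i \sqrt{6} \approx 2.4495 i$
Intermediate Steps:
$H{\left(D,G \right)} = 4 - D G$
$\sqrt{H{\left(-19,0 \right)} + v{\left(-16,-20 \right)}} = \sqrt{\left(4 - \left(-19\right) 0\right) - 10} = \sqrt{\left(4 + 0\right) - 10} = \sqrt{4 - 10} = \sqrt{-6} = i \sqrt{6}$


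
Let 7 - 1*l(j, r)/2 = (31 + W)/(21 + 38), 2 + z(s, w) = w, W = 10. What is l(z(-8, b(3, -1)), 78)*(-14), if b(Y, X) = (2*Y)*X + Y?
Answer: -10416/59 ≈ -176.54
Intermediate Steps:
b(Y, X) = Y + 2*X*Y (b(Y, X) = 2*X*Y + Y = Y + 2*X*Y)
z(s, w) = -2 + w
l(j, r) = 744/59 (l(j, r) = 14 - 2*(31 + 10)/(21 + 38) = 14 - 82/59 = 744/59)
l(z(-8, b(3, -1)), 78)*(-14) = (744/59)*(-14) = -10416/59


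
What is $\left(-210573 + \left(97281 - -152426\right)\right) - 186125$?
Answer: $-146991$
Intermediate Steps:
$\left(-210573 + \left(97281 - -152426\right)\right) - 186125 = \left(-210573 + \left(97281 + 152426\right)\right) - 186125 = \left(-210573 + 249707\right) - 186125 = 39134 - 186125 = -146991$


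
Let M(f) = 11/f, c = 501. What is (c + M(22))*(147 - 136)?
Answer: 11033/2 ≈ 5516.5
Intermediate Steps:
(c + M(22))*(147 - 136) = (501 + 11/22)*(147 - 136) = (501 + 11*(1/22))*11 = (501 + 1/2)*11 = (1003/2)*11 = 11033/2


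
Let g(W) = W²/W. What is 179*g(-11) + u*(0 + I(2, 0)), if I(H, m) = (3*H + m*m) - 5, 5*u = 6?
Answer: -9839/5 ≈ -1967.8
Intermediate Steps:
u = 6/5 (u = (⅕)*6 = 6/5 ≈ 1.2000)
I(H, m) = -5 + m² + 3*H (I(H, m) = (3*H + m²) - 5 = (m² + 3*H) - 5 = -5 + m² + 3*H)
g(W) = W
179*g(-11) + u*(0 + I(2, 0)) = 179*(-11) + 6*(0 + (-5 + 0² + 3*2))/5 = -1969 + 6*(0 + (-5 + 0 + 6))/5 = -1969 + 6*(0 + 1)/5 = -1969 + (6/5)*1 = -1969 + 6/5 = -9839/5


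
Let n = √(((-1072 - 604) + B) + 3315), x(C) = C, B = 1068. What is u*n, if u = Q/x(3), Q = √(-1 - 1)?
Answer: I*√5414/3 ≈ 24.527*I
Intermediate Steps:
Q = I*√2 (Q = √(-2) = I*√2 ≈ 1.4142*I)
n = √2707 (n = √(((-1072 - 604) + 1068) + 3315) = √((-1676 + 1068) + 3315) = √(-608 + 3315) = √2707 ≈ 52.029)
u = I*√2/3 (u = (I*√2)/3 = (I*√2)*(⅓) = I*√2/3 ≈ 0.4714*I)
u*n = (I*√2/3)*√2707 = I*√5414/3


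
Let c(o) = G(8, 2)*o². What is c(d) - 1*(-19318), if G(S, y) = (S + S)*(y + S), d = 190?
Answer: 5795318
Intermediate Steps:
G(S, y) = 2*S*(S + y) (G(S, y) = (2*S)*(S + y) = 2*S*(S + y))
c(o) = 160*o² (c(o) = (2*8*(8 + 2))*o² = (2*8*10)*o² = 160*o²)
c(d) - 1*(-19318) = 160*190² - 1*(-19318) = 160*36100 + 19318 = 5776000 + 19318 = 5795318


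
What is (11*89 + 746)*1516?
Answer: 2615100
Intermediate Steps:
(11*89 + 746)*1516 = (979 + 746)*1516 = 1725*1516 = 2615100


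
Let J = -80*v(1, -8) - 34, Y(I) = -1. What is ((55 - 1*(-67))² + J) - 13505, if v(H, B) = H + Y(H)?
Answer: 1345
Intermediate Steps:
v(H, B) = -1 + H (v(H, B) = H - 1 = -1 + H)
J = -34 (J = -80*(-1 + 1) - 34 = -80*0 - 34 = 0 - 34 = -34)
((55 - 1*(-67))² + J) - 13505 = ((55 - 1*(-67))² - 34) - 13505 = ((55 + 67)² - 34) - 13505 = (122² - 34) - 13505 = (14884 - 34) - 13505 = 14850 - 13505 = 1345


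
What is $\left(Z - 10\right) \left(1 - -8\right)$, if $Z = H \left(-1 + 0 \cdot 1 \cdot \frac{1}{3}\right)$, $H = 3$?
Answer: $-117$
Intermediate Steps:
$Z = -3$ ($Z = 3 \left(-1 + 0 \cdot 1 \cdot \frac{1}{3}\right) = 3 \left(-1 + 0 \cdot \frac{1}{3}\right) = 3 \left(-1 + 0\right) = 3 \left(-1\right) = -3$)
$\left(Z - 10\right) \left(1 - -8\right) = \left(-3 - 10\right) \left(1 - -8\right) = - 13 \left(1 + 8\right) = \left(-13\right) 9 = -117$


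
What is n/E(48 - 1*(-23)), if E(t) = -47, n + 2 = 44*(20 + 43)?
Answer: -2770/47 ≈ -58.936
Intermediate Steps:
n = 2770 (n = -2 + 44*(20 + 43) = -2 + 44*63 = -2 + 2772 = 2770)
n/E(48 - 1*(-23)) = 2770/(-47) = 2770*(-1/47) = -2770/47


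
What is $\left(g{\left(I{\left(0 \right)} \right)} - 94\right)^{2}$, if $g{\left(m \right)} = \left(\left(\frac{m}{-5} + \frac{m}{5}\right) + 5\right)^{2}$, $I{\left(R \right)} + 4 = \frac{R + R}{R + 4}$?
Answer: $4761$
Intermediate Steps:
$I{\left(R \right)} = -4 + \frac{2 R}{4 + R}$ ($I{\left(R \right)} = -4 + \frac{R + R}{R + 4} = -4 + \frac{2 R}{4 + R}$)
$g{\left(m \right)} = 25$ ($g{\left(m \right)} = \left(\left(m \left(- \frac{1}{5}\right) + m \frac{1}{5}\right) + 5\right)^{2} = \left(\left(- \frac{m}{5} + \frac{m}{5}\right) + 5\right)^{2} = \left(0 + 5\right)^{2} = 5^{2} = 25$)
$\left(g{\left(I{\left(0 \right)} \right)} - 94\right)^{2} = \left(25 - 94\right)^{2} = \left(-69\right)^{2} = 4761$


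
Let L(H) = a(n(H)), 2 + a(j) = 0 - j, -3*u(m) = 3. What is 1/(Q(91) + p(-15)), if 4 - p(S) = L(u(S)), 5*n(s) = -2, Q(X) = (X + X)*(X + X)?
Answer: 5/165648 ≈ 3.0184e-5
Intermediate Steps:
u(m) = -1 (u(m) = -⅓*3 = -1)
Q(X) = 4*X² (Q(X) = (2*X)*(2*X) = 4*X²)
n(s) = -⅖ (n(s) = (⅕)*(-2) = -⅖)
a(j) = -2 - j (a(j) = -2 + (0 - j) = -2 - j)
L(H) = -8/5 (L(H) = -2 - 1*(-⅖) = -2 + ⅖ = -8/5)
p(S) = 28/5 (p(S) = 4 - 1*(-8/5) = 4 + 8/5 = 28/5)
1/(Q(91) + p(-15)) = 1/(4*91² + 28/5) = 1/(4*8281 + 28/5) = 1/(33124 + 28/5) = 1/(165648/5) = 5/165648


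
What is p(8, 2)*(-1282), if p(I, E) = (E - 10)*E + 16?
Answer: 0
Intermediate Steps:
p(I, E) = 16 + E*(-10 + E) (p(I, E) = (-10 + E)*E + 16 = E*(-10 + E) + 16 = 16 + E*(-10 + E))
p(8, 2)*(-1282) = (16 + 2**2 - 10*2)*(-1282) = (16 + 4 - 20)*(-1282) = 0*(-1282) = 0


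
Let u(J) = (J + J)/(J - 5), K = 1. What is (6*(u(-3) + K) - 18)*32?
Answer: -240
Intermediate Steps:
u(J) = 2*J/(-5 + J) (u(J) = (2*J)/(-5 + J) = 2*J/(-5 + J))
(6*(u(-3) + K) - 18)*32 = (6*(2*(-3)/(-5 - 3) + 1) - 18)*32 = (6*(2*(-3)/(-8) + 1) - 18)*32 = (6*(2*(-3)*(-⅛) + 1) - 18)*32 = (6*(¾ + 1) - 18)*32 = (6*(7/4) - 18)*32 = (21/2 - 18)*32 = -15/2*32 = -240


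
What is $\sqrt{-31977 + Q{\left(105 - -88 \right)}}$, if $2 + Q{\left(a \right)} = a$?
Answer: $i \sqrt{31786} \approx 178.29 i$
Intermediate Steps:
$Q{\left(a \right)} = -2 + a$
$\sqrt{-31977 + Q{\left(105 - -88 \right)}} = \sqrt{-31977 + \left(-2 + \left(105 - -88\right)\right)} = \sqrt{-31977 + \left(-2 + \left(105 + 88\right)\right)} = \sqrt{-31977 + \left(-2 + 193\right)} = \sqrt{-31977 + 191} = \sqrt{-31786} = i \sqrt{31786}$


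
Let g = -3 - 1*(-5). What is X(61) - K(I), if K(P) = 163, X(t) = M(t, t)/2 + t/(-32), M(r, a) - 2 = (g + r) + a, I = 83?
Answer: -3261/32 ≈ -101.91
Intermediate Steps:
g = 2 (g = -3 + 5 = 2)
M(r, a) = 4 + a + r (M(r, a) = 2 + ((2 + r) + a) = 2 + (2 + a + r) = 4 + a + r)
X(t) = 2 + 31*t/32 (X(t) = (4 + t + t)/2 + t/(-32) = (4 + 2*t)*(1/2) + t*(-1/32) = (2 + t) - t/32 = 2 + 31*t/32)
X(61) - K(I) = (2 + (31/32)*61) - 1*163 = (2 + 1891/32) - 163 = 1955/32 - 163 = -3261/32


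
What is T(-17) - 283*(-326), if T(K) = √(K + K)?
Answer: 92258 + I*√34 ≈ 92258.0 + 5.831*I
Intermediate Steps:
T(K) = √2*√K (T(K) = √(2*K) = √2*√K)
T(-17) - 283*(-326) = √2*√(-17) - 283*(-326) = √2*(I*√17) + 92258 = I*√34 + 92258 = 92258 + I*√34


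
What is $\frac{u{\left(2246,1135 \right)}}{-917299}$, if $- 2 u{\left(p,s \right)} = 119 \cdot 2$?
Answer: $\frac{119}{917299} \approx 0.00012973$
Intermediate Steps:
$u{\left(p,s \right)} = -119$ ($u{\left(p,s \right)} = - \frac{119 \cdot 2}{2} = \left(- \frac{1}{2}\right) 238 = -119$)
$\frac{u{\left(2246,1135 \right)}}{-917299} = - \frac{119}{-917299} = \left(-119\right) \left(- \frac{1}{917299}\right) = \frac{119}{917299}$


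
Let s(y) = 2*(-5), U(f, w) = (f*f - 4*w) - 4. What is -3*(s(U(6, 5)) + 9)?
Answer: 3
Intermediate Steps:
U(f, w) = -4 + f² - 4*w (U(f, w) = (f² - 4*w) - 4 = -4 + f² - 4*w)
s(y) = -10
-3*(s(U(6, 5)) + 9) = -3*(-10 + 9) = -3*(-1) = 3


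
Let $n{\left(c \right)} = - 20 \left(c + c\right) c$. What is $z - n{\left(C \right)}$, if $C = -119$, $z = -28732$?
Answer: $537708$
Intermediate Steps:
$n{\left(c \right)} = - 40 c^{2}$ ($n{\left(c \right)} = - 20 \cdot 2 c c = - 20 \cdot 2 c^{2} = - 40 c^{2}$)
$z - n{\left(C \right)} = -28732 - - 40 \left(-119\right)^{2} = -28732 - \left(-40\right) 14161 = -28732 - -566440 = -28732 + 566440 = 537708$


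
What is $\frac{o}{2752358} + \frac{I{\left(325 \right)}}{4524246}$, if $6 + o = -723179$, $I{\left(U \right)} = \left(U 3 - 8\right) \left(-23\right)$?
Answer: $- \frac{833270509447}{3113086168017} \approx -0.26767$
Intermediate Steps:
$I{\left(U \right)} = 184 - 69 U$ ($I{\left(U \right)} = \left(3 U - 8\right) \left(-23\right) = \left(-8 + 3 U\right) \left(-23\right) = 184 - 69 U$)
$o = -723185$ ($o = -6 - 723179 = -723185$)
$\frac{o}{2752358} + \frac{I{\left(325 \right)}}{4524246} = - \frac{723185}{2752358} + \frac{184 - 22425}{4524246} = \left(-723185\right) \frac{1}{2752358} + \left(184 - 22425\right) \frac{1}{4524246} = - \frac{723185}{2752358} - \frac{22241}{4524246} = - \frac{833270509447}{3113086168017}$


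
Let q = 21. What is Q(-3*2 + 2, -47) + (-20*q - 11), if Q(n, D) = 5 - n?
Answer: -422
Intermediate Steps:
Q(-3*2 + 2, -47) + (-20*q - 11) = (5 - (-3*2 + 2)) + (-20*21 - 11) = (5 - (-6 + 2)) + (-420 - 11) = (5 - 1*(-4)) - 431 = (5 + 4) - 431 = 9 - 431 = -422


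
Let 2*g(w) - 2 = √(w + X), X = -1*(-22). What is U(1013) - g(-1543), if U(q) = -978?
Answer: -979 - 39*I/2 ≈ -979.0 - 19.5*I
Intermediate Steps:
X = 22
g(w) = 1 + √(22 + w)/2 (g(w) = 1 + √(w + 22)/2 = 1 + √(22 + w)/2)
U(1013) - g(-1543) = -978 - (1 + √(22 - 1543)/2) = -978 - (1 + √(-1521)/2) = -978 - (1 + (39*I)/2) = -978 - (1 + 39*I/2) = -978 + (-1 - 39*I/2) = -979 - 39*I/2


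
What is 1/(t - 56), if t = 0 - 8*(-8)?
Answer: 1/8 ≈ 0.12500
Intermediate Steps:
t = 64 (t = 0 + 64 = 64)
1/(t - 56) = 1/(64 - 56) = 1/8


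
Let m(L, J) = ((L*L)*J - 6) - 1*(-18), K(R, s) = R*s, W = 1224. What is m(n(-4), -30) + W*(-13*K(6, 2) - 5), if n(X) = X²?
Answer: -204732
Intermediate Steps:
m(L, J) = 12 + J*L² (m(L, J) = (L²*J - 6) + 18 = (J*L² - 6) + 18 = (-6 + J*L²) + 18 = 12 + J*L²)
m(n(-4), -30) + W*(-13*K(6, 2) - 5) = (12 - 30*((-4)²)²) + 1224*(-78*2 - 5) = (12 - 30*16²) + 1224*(-13*12 - 5) = (12 - 30*256) + 1224*(-156 - 5) = (12 - 7680) + 1224*(-161) = -7668 - 197064 = -204732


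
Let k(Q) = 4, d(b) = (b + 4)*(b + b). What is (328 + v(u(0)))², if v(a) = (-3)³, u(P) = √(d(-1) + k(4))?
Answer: 90601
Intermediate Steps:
d(b) = 2*b*(4 + b) (d(b) = (4 + b)*(2*b) = 2*b*(4 + b))
u(P) = I*√2 (u(P) = √(2*(-1)*(4 - 1) + 4) = √(2*(-1)*3 + 4) = √(-6 + 4) = √(-2) = I*√2)
v(a) = -27
(328 + v(u(0)))² = (328 - 27)² = 301² = 90601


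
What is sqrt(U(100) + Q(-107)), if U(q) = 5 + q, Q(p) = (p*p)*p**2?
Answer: sqrt(131079706) ≈ 11449.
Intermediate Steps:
Q(p) = p**4 (Q(p) = p**2*p**2 = p**4)
sqrt(U(100) + Q(-107)) = sqrt((5 + 100) + (-107)**4) = sqrt(105 + 131079601) = sqrt(131079706)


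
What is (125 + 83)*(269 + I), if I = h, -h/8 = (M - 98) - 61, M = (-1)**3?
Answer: 322192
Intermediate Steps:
M = -1
h = 1280 (h = -8*((-1 - 98) - 61) = -8*(-99 - 61) = -8*(-160) = 1280)
I = 1280
(125 + 83)*(269 + I) = (125 + 83)*(269 + 1280) = 208*1549 = 322192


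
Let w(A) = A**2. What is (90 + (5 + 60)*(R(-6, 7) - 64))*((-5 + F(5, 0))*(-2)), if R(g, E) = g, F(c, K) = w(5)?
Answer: 178400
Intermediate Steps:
F(c, K) = 25 (F(c, K) = 5**2 = 25)
(90 + (5 + 60)*(R(-6, 7) - 64))*((-5 + F(5, 0))*(-2)) = (90 + (5 + 60)*(-6 - 64))*((-5 + 25)*(-2)) = (90 + 65*(-70))*(20*(-2)) = (90 - 4550)*(-40) = -4460*(-40) = 178400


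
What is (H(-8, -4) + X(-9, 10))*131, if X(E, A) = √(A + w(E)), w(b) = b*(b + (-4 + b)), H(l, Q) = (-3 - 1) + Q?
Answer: -1048 + 524*√13 ≈ 841.31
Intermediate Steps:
H(l, Q) = -4 + Q
w(b) = b*(-4 + 2*b)
X(E, A) = √(A + 2*E*(-2 + E))
(H(-8, -4) + X(-9, 10))*131 = ((-4 - 4) + √(10 + 2*(-9)*(-2 - 9)))*131 = (-8 + √(10 + 2*(-9)*(-11)))*131 = (-8 + √(10 + 198))*131 = (-8 + √208)*131 = (-8 + 4*√13)*131 = -1048 + 524*√13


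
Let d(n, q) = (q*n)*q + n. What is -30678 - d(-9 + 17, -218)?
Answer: -410878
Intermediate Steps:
d(n, q) = n + n*q² (d(n, q) = (n*q)*q + n = n*q² + n = n + n*q²)
-30678 - d(-9 + 17, -218) = -30678 - (-9 + 17)*(1 + (-218)²) = -30678 - 8*(1 + 47524) = -30678 - 8*47525 = -30678 - 1*380200 = -30678 - 380200 = -410878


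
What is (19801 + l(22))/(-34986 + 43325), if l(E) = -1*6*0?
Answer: 19801/8339 ≈ 2.3745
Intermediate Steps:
l(E) = 0 (l(E) = -6*0 = 0)
(19801 + l(22))/(-34986 + 43325) = (19801 + 0)/(-34986 + 43325) = 19801/8339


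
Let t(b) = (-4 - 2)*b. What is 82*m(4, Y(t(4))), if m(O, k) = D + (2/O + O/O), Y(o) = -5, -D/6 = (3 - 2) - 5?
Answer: 2091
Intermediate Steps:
D = 24 (D = -6*((3 - 2) - 5) = -6*(1 - 5) = -6*(-4) = 24)
t(b) = -6*b
m(O, k) = 25 + 2/O (m(O, k) = 24 + (2/O + O/O) = 24 + (2/O + 1) = 24 + (1 + 2/O) = 25 + 2/O)
82*m(4, Y(t(4))) = 82*(25 + 2/4) = 82*(25 + 2*(¼)) = 82*(25 + ½) = 82*(51/2) = 2091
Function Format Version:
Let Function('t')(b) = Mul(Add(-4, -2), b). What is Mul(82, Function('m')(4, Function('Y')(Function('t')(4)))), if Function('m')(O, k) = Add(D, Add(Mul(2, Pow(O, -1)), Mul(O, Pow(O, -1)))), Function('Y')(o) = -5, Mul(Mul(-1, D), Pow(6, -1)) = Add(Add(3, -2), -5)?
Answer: 2091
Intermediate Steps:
D = 24 (D = Mul(-6, Add(Add(3, -2), -5)) = Mul(-6, Add(1, -5)) = Mul(-6, -4) = 24)
Function('t')(b) = Mul(-6, b)
Function('m')(O, k) = Add(25, Mul(2, Pow(O, -1))) (Function('m')(O, k) = Add(24, Add(Mul(2, Pow(O, -1)), Mul(O, Pow(O, -1)))) = Add(24, Add(Mul(2, Pow(O, -1)), 1)) = Add(24, Add(1, Mul(2, Pow(O, -1)))) = Add(25, Mul(2, Pow(O, -1))))
Mul(82, Function('m')(4, Function('Y')(Function('t')(4)))) = Mul(82, Add(25, Mul(2, Pow(4, -1)))) = Mul(82, Add(25, Mul(2, Rational(1, 4)))) = Mul(82, Add(25, Rational(1, 2))) = Mul(82, Rational(51, 2)) = 2091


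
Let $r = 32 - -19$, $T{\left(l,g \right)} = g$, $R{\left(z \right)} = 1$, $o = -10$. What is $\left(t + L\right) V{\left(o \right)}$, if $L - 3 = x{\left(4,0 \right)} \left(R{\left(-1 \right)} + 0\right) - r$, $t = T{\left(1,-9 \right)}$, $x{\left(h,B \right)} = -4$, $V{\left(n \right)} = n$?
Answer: $610$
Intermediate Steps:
$t = -9$
$r = 51$ ($r = 32 + 19 = 51$)
$L = -52$ ($L = 3 - \left(51 + 4 \left(1 + 0\right)\right) = 3 - 55 = -52$)
$\left(t + L\right) V{\left(o \right)} = \left(-9 - 52\right) \left(-10\right) = \left(-61\right) \left(-10\right) = 610$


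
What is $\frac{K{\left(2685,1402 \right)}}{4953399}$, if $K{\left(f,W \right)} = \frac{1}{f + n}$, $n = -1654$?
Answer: $\frac{1}{5106954369} \approx 1.9581 \cdot 10^{-10}$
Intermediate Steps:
$K{\left(f,W \right)} = \frac{1}{-1654 + f}$ ($K{\left(f,W \right)} = \frac{1}{f - 1654} = \frac{1}{-1654 + f}$)
$\frac{K{\left(2685,1402 \right)}}{4953399} = \frac{1}{\left(-1654 + 2685\right) 4953399} = \frac{1}{1031} \cdot \frac{1}{4953399} = \frac{1}{5106954369}$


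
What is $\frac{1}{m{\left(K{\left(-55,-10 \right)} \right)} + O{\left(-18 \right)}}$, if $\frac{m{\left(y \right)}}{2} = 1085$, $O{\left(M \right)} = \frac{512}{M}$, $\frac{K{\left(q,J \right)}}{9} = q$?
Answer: $\frac{9}{19274} \approx 0.00046695$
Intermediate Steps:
$K{\left(q,J \right)} = 9 q$
$m{\left(y \right)} = 2170$ ($m{\left(y \right)} = 2 \cdot 1085 = 2170$)
$\frac{1}{m{\left(K{\left(-55,-10 \right)} \right)} + O{\left(-18 \right)}} = \frac{1}{2170 + \frac{512}{-18}} = \frac{1}{2170 + 512 \left(- \frac{1}{18}\right)} = \frac{1}{2170 - \frac{256}{9}} = \frac{1}{\frac{19274}{9}} = \frac{9}{19274}$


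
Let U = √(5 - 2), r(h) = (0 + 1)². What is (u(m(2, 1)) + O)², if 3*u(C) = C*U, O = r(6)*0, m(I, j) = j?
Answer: ⅓ ≈ 0.33333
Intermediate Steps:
r(h) = 1 (r(h) = 1² = 1)
O = 0 (O = 1*0 = 0)
U = √3 ≈ 1.7320
u(C) = C*√3/3 (u(C) = (C*√3)/3 = C*√3/3)
(u(m(2, 1)) + O)² = ((⅓)*1*√3 + 0)² = (√3/3 + 0)² = (√3/3)² = ⅓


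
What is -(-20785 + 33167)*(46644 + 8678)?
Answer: -684997004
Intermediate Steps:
-(-20785 + 33167)*(46644 + 8678) = -12382*55322 = -1*684997004 = -684997004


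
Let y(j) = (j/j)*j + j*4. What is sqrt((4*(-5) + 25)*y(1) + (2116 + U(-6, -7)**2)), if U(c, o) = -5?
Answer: 19*sqrt(6) ≈ 46.540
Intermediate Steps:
y(j) = 5*j (y(j) = 1*j + 4*j = j + 4*j = 5*j)
sqrt((4*(-5) + 25)*y(1) + (2116 + U(-6, -7)**2)) = sqrt((4*(-5) + 25)*(5*1) + (2116 + (-5)**2)) = sqrt((-20 + 25)*5 + (2116 + 25)) = sqrt(5*5 + 2141) = sqrt(25 + 2141) = sqrt(2166) = 19*sqrt(6)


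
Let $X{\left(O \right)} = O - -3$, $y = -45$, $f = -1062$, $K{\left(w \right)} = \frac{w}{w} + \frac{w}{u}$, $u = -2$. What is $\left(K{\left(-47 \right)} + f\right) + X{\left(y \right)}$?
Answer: $- \frac{2159}{2} \approx -1079.5$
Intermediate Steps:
$K{\left(w \right)} = 1 - \frac{w}{2}$ ($K{\left(w \right)} = \frac{w}{w} + \frac{w}{-2} = 1 + w \left(- \frac{1}{2}\right) = 1 - \frac{w}{2}$)
$X{\left(O \right)} = 3 + O$ ($X{\left(O \right)} = O + 3 = 3 + O$)
$\left(K{\left(-47 \right)} + f\right) + X{\left(y \right)} = \left(\left(1 - - \frac{47}{2}\right) - 1062\right) + \left(3 - 45\right) = \left(\left(1 + \frac{47}{2}\right) - 1062\right) - 42 = \left(\frac{49}{2} - 1062\right) - 42 = - \frac{2075}{2} - 42 = - \frac{2159}{2}$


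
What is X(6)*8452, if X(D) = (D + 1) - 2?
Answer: 42260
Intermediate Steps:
X(D) = -1 + D (X(D) = (1 + D) - 2 = -1 + D)
X(6)*8452 = (-1 + 6)*8452 = 5*8452 = 42260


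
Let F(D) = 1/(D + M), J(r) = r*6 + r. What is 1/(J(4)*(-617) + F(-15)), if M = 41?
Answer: -26/449175 ≈ -5.7884e-5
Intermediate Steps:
J(r) = 7*r (J(r) = 6*r + r = 7*r)
F(D) = 1/(41 + D) (F(D) = 1/(D + 41) = 1/(41 + D))
1/(J(4)*(-617) + F(-15)) = 1/((7*4)*(-617) + 1/(41 - 15)) = 1/(28*(-617) + 1/26) = 1/(-17276 + 1/26) = 1/(-449175/26) = -26/449175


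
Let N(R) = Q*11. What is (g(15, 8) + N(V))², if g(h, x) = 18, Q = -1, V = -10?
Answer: 49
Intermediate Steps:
N(R) = -11 (N(R) = -1*11 = -11)
(g(15, 8) + N(V))² = (18 - 11)² = 7² = 49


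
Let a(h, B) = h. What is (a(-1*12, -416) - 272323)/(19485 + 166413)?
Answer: -272335/185898 ≈ -1.4650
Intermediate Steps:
(a(-1*12, -416) - 272323)/(19485 + 166413) = (-1*12 - 272323)/(19485 + 166413) = (-12 - 272323)/185898 = -272335*1/185898 = -272335/185898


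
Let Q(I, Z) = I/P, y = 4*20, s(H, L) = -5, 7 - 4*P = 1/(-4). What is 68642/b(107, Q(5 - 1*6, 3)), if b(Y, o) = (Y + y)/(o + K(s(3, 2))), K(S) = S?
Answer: -11051362/5423 ≈ -2037.9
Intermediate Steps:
P = 29/16 (P = 7/4 - ¼/(-4) = 7/4 - ¼*(-¼) = 7/4 + 1/16 = 29/16 ≈ 1.8125)
y = 80
Q(I, Z) = 16*I/29 (Q(I, Z) = I/(29/16) = I*(16/29) = 16*I/29)
b(Y, o) = (80 + Y)/(-5 + o) (b(Y, o) = (Y + 80)/(o - 5) = (80 + Y)/(-5 + o))
68642/b(107, Q(5 - 1*6, 3)) = 68642/(((80 + 107)/(-5 + 16*(5 - 1*6)/29))) = 68642/((187/(-5 + 16*(5 - 6)/29))) = 68642/((187/(-5 + (16/29)*(-1)))) = 68642/((187/(-5 - 16/29))) = 68642/((187/(-161/29))) = 68642/((-29/161*187)) = 68642/(-5423/161) = 68642*(-161/5423) = -11051362/5423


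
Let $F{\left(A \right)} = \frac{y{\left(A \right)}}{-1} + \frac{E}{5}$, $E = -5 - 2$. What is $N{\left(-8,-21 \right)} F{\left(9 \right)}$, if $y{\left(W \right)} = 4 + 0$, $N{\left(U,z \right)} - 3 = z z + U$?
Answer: $- \frac{11772}{5} \approx -2354.4$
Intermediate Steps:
$N{\left(U,z \right)} = 3 + U + z^{2}$ ($N{\left(U,z \right)} = 3 + \left(z z + U\right) = 3 + \left(z^{2} + U\right) = 3 + \left(U + z^{2}\right) = 3 + U + z^{2}$)
$E = -7$
$y{\left(W \right)} = 4$
$F{\left(A \right)} = - \frac{27}{5}$ ($F{\left(A \right)} = \frac{4}{-1} - \frac{7}{5} = 4 \left(-1\right) - \frac{7}{5} = -4 - \frac{7}{5} = - \frac{27}{5}$)
$N{\left(-8,-21 \right)} F{\left(9 \right)} = \left(3 - 8 + \left(-21\right)^{2}\right) \left(- \frac{27}{5}\right) = \left(3 - 8 + 441\right) \left(- \frac{27}{5}\right) = 436 \left(- \frac{27}{5}\right) = - \frac{11772}{5}$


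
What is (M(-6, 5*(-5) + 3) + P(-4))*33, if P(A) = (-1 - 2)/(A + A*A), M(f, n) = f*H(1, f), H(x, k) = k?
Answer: 4719/4 ≈ 1179.8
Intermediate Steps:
M(f, n) = f² (M(f, n) = f*f = f²)
P(A) = -3/(A + A²)
(M(-6, 5*(-5) + 3) + P(-4))*33 = ((-6)² - 3/(-4*(1 - 4)))*33 = (36 - 3*(-¼)/(-3))*33 = (36 - 3*(-¼)*(-⅓))*33 = (36 - ¼)*33 = (143/4)*33 = 4719/4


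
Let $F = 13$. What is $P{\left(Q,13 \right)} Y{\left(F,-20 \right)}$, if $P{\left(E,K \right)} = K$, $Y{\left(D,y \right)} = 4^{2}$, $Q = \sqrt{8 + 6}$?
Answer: $208$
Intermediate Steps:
$Q = \sqrt{14} \approx 3.7417$
$Y{\left(D,y \right)} = 16$
$P{\left(Q,13 \right)} Y{\left(F,-20 \right)} = 13 \cdot 16 = 208$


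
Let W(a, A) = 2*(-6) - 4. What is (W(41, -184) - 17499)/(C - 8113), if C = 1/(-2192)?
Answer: 38392880/17783697 ≈ 2.1589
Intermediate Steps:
W(a, A) = -16 (W(a, A) = -12 - 4 = -16)
C = -1/2192 ≈ -0.00045620
(W(41, -184) - 17499)/(C - 8113) = (-16 - 17499)/(-1/2192 - 8113) = -17515/(-17783697/2192) = -17515*(-2192/17783697) = 38392880/17783697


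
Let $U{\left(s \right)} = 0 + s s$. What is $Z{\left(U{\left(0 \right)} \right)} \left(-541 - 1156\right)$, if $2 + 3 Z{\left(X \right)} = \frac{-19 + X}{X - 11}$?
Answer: $\frac{1697}{11} \approx 154.27$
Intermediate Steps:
$U{\left(s \right)} = s^{2}$ ($U{\left(s \right)} = 0 + s^{2} = s^{2}$)
$Z{\left(X \right)} = - \frac{2}{3} + \frac{-19 + X}{3 \left(-11 + X\right)}$ ($Z{\left(X \right)} = - \frac{2}{3} + \frac{\left(-19 + X\right) \frac{1}{X - 11}}{3} = - \frac{2}{3} + \frac{\left(-19 + X\right) \frac{1}{-11 + X}}{3} = - \frac{2}{3} + \frac{\frac{1}{-11 + X} \left(-19 + X\right)}{3} = - \frac{2}{3} + \frac{-19 + X}{3 \left(-11 + X\right)}$)
$Z{\left(U{\left(0 \right)} \right)} \left(-541 - 1156\right) = \frac{3 - 0^{2}}{3 \left(-11 + 0^{2}\right)} \left(-541 - 1156\right) = \frac{3 - 0}{3 \left(-11 + 0\right)} \left(-1697\right) = \frac{3 + 0}{3 \left(-11\right)} \left(-1697\right) = \frac{1}{3} \left(- \frac{1}{11}\right) 3 \left(-1697\right) = \left(- \frac{1}{11}\right) \left(-1697\right) = \frac{1697}{11}$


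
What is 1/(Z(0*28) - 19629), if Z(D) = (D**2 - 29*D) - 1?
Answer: -1/19630 ≈ -5.0942e-5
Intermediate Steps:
Z(D) = -1 + D**2 - 29*D
1/(Z(0*28) - 19629) = 1/((-1 + (0*28)**2 - 0*28) - 19629) = 1/((-1 + 0**2 - 29*0) - 19629) = 1/((-1 + 0 + 0) - 19629) = 1/(-1 - 19629) = 1/(-19630) = -1/19630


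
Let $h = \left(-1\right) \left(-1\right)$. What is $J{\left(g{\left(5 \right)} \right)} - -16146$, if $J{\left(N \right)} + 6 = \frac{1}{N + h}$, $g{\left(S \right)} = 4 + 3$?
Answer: $\frac{129121}{8} \approx 16140.0$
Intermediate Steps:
$g{\left(S \right)} = 7$
$h = 1$
$J{\left(N \right)} = -6 + \frac{1}{1 + N}$ ($J{\left(N \right)} = -6 + \frac{1}{N + 1} = -6 + \frac{1}{1 + N}$)
$J{\left(g{\left(5 \right)} \right)} - -16146 = \frac{-5 - 42}{1 + 7} - -16146 = \frac{-5 - 42}{8} + 16146 = \frac{1}{8} \left(-47\right) + 16146 = - \frac{47}{8} + 16146 = \frac{129121}{8}$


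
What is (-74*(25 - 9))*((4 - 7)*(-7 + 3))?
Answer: -14208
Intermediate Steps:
(-74*(25 - 9))*((4 - 7)*(-7 + 3)) = (-74*16)*(-3*(-4)) = -1184*12 = -14208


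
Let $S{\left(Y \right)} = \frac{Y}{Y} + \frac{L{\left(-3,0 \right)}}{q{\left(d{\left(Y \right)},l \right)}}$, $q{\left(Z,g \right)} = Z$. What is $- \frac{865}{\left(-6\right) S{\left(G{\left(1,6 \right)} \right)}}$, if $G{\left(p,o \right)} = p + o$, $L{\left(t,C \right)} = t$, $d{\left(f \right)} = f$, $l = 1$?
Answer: $\frac{6055}{24} \approx 252.29$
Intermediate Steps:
$G{\left(p,o \right)} = o + p$
$S{\left(Y \right)} = 1 - \frac{3}{Y}$ ($S{\left(Y \right)} = \frac{Y}{Y} - \frac{3}{Y} = 1 - \frac{3}{Y}$)
$- \frac{865}{\left(-6\right) S{\left(G{\left(1,6 \right)} \right)}} = - \frac{865}{\left(-6\right) \frac{-3 + \left(6 + 1\right)}{6 + 1}} = - \frac{865}{\left(-6\right) \frac{-3 + 7}{7}} = - \frac{865}{\left(-6\right) \frac{1}{7} \cdot 4} = - \frac{865}{\left(-6\right) \frac{4}{7}} = - \frac{865}{- \frac{24}{7}} = \left(-865\right) \left(- \frac{7}{24}\right) = \frac{6055}{24}$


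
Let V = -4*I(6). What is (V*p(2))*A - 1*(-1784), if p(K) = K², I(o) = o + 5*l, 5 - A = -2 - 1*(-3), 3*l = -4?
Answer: 5480/3 ≈ 1826.7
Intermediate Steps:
l = -4/3 (l = (⅓)*(-4) = -4/3 ≈ -1.3333)
A = 4 (A = 5 - (-2 - 1*(-3)) = 5 - (-2 + 3) = 5 - 1*1 = 5 - 1 = 4)
I(o) = -20/3 + o (I(o) = o + 5*(-4/3) = o - 20/3 = -20/3 + o)
V = 8/3 (V = -4*(-20/3 + 6) = -4*(-⅔) = 8/3 ≈ 2.6667)
(V*p(2))*A - 1*(-1784) = ((8/3)*2²)*4 - 1*(-1784) = ((8/3)*4)*4 + 1784 = (32/3)*4 + 1784 = 128/3 + 1784 = 5480/3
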